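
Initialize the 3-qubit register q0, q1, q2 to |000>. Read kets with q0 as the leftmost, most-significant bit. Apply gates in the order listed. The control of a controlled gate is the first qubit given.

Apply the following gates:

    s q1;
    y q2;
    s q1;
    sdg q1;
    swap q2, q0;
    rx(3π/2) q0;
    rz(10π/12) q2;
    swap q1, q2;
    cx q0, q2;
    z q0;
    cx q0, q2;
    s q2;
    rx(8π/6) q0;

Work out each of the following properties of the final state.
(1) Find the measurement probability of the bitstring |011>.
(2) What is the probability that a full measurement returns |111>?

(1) A full measurement returns |011> with probability 0. Key observation: gates 3-4 undo each other exactly, leaving only the rest of the circuit to track.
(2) A full measurement returns |111> with probability 0.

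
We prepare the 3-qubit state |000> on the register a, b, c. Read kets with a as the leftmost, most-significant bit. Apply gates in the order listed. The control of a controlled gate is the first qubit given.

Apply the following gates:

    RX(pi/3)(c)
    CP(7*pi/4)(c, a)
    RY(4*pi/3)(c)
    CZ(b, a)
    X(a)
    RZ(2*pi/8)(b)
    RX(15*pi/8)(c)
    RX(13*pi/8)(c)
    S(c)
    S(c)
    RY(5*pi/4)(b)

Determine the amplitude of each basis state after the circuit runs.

The resulting statevector has amplitude 0 on |000>, 0 on |001>, 0 on |010>, 0 on |011>, -3*I*sqrt(1/2 - sqrt(2)/4)*exp(-I*pi/8)*sin(3*pi/16)*cos(pi/16)/4 - sqrt(3)*I*sqrt(1/2 - sqrt(2)/4)*exp(-I*pi/8)*cos(pi/16)*cos(3*pi/16)/4 + sqrt(3)*sqrt(1/2 - sqrt(2)/4)*exp(-I*pi/8)*cos(pi/16)*cos(3*pi/16)/4 - 3*I*sqrt(1/2 - sqrt(2)/4)*exp(-I*pi/8)*sin(pi/16)*cos(3*pi/16)/4 + sqrt(1/2 - sqrt(2)/4)*exp(-I*pi/8)*sin(3*pi/16)*cos(pi/16)/4 + sqrt(1/2 - sqrt(2)/4)*exp(-I*pi/8)*sin(pi/16)*cos(3*pi/16)/4 - sqrt(3)*sqrt(1/2 - sqrt(2)/4)*exp(-I*pi/8)*sin(pi/16)*sin(3*pi/16)/4 + sqrt(3)*I*sqrt(1/2 - sqrt(2)/4)*exp(-I*pi/8)*sin(pi/16)*sin(3*pi/16)/4 on |100>, 3*sqrt(1/2 - sqrt(2)/4)*exp(-I*pi/8)*cos(pi/16)*cos(3*pi/16)/4 - sqrt(3)*I*sqrt(1/2 - sqrt(2)/4)*exp(-I*pi/8)*sin(3*pi/16)*cos(pi/16)/4 - sqrt(3)*I*sqrt(1/2 - sqrt(2)/4)*exp(-I*pi/8)*sin(pi/16)*cos(3*pi/16)/4 - I*sqrt(1/2 - sqrt(2)/4)*exp(-I*pi/8)*sin(pi/16)*sin(3*pi/16)/4 - sqrt(3)*sqrt(1/2 - sqrt(2)/4)*exp(-I*pi/8)*sin(pi/16)*cos(3*pi/16)/4 - 3*sqrt(1/2 - sqrt(2)/4)*exp(-I*pi/8)*sin(pi/16)*sin(3*pi/16)/4 - sqrt(3)*sqrt(1/2 - sqrt(2)/4)*exp(-I*pi/8)*sin(3*pi/16)*cos(pi/16)/4 + I*sqrt(1/2 - sqrt(2)/4)*exp(-I*pi/8)*cos(pi/16)*cos(3*pi/16)/4 on |101>, -sqrt(3)*I*sqrt(sqrt(2)/4 + 1/2)*exp(-I*pi/8)*sin(pi/16)*sin(3*pi/16)/4 + sqrt(3)*sqrt(sqrt(2)/4 + 1/2)*exp(-I*pi/8)*sin(pi/16)*sin(3*pi/16)/4 - sqrt(sqrt(2)/4 + 1/2)*exp(-I*pi/8)*sin(pi/16)*cos(3*pi/16)/4 - sqrt(sqrt(2)/4 + 1/2)*exp(-I*pi/8)*sin(3*pi/16)*cos(pi/16)/4 + 3*I*sqrt(sqrt(2)/4 + 1/2)*exp(-I*pi/8)*sin(pi/16)*cos(3*pi/16)/4 - sqrt(3)*sqrt(sqrt(2)/4 + 1/2)*exp(-I*pi/8)*cos(pi/16)*cos(3*pi/16)/4 + sqrt(3)*I*sqrt(sqrt(2)/4 + 1/2)*exp(-I*pi/8)*cos(pi/16)*cos(3*pi/16)/4 + 3*I*sqrt(sqrt(2)/4 + 1/2)*exp(-I*pi/8)*sin(3*pi/16)*cos(pi/16)/4 on |110>, -I*sqrt(sqrt(2)/4 + 1/2)*exp(-I*pi/8)*cos(pi/16)*cos(3*pi/16)/4 + sqrt(3)*sqrt(sqrt(2)/4 + 1/2)*exp(-I*pi/8)*sin(3*pi/16)*cos(pi/16)/4 + 3*sqrt(sqrt(2)/4 + 1/2)*exp(-I*pi/8)*sin(pi/16)*sin(3*pi/16)/4 + sqrt(3)*sqrt(sqrt(2)/4 + 1/2)*exp(-I*pi/8)*sin(pi/16)*cos(3*pi/16)/4 + I*sqrt(sqrt(2)/4 + 1/2)*exp(-I*pi/8)*sin(pi/16)*sin(3*pi/16)/4 + sqrt(3)*I*sqrt(sqrt(2)/4 + 1/2)*exp(-I*pi/8)*sin(pi/16)*cos(3*pi/16)/4 + sqrt(3)*I*sqrt(sqrt(2)/4 + 1/2)*exp(-I*pi/8)*sin(3*pi/16)*cos(pi/16)/4 - 3*sqrt(sqrt(2)/4 + 1/2)*exp(-I*pi/8)*cos(pi/16)*cos(3*pi/16)/4 on |111>.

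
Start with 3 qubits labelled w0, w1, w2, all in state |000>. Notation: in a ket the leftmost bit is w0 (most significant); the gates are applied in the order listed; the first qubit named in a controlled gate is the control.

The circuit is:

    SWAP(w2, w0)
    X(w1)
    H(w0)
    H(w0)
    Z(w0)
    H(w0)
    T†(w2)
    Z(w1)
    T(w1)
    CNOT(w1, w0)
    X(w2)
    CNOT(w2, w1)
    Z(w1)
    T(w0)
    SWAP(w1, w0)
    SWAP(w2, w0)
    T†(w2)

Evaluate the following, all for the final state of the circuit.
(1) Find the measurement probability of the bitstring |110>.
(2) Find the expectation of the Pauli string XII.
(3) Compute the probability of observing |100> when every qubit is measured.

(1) A full measurement returns |110> with probability 1/2.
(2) In the final state, XII has expectation 0.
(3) Outcome |100> occurs with probability 1/2.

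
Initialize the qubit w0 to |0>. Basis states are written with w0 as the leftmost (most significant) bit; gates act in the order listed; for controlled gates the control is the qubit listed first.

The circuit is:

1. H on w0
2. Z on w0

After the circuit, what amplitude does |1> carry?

The final state's coefficient on |1> equals -sqrt(2)/2.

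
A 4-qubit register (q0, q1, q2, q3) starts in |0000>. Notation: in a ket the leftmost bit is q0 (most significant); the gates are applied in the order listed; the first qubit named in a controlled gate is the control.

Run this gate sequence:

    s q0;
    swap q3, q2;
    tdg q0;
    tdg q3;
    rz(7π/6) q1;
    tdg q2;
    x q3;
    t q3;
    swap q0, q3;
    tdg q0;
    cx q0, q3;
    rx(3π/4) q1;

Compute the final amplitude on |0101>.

|0101> carries amplitude 0 in the final state.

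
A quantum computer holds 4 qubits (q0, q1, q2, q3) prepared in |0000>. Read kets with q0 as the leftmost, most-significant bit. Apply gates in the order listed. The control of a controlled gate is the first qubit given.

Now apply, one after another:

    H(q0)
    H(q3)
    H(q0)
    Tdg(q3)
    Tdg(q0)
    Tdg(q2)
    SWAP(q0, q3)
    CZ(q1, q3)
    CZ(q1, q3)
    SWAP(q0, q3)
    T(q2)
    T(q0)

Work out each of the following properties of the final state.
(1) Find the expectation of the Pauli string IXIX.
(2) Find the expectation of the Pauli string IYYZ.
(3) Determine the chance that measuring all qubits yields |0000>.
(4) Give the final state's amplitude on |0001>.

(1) The expectation value of IXIX is 0. Key observation: the block from step 5 through step 12 cancels to the identity and can be dropped.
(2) The expectation value of IYYZ is 0.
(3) The probability of measuring |0000> is 1/2.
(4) The amplitude on |0001> is -sqrt(2)*exp(3*I*pi/4)/2.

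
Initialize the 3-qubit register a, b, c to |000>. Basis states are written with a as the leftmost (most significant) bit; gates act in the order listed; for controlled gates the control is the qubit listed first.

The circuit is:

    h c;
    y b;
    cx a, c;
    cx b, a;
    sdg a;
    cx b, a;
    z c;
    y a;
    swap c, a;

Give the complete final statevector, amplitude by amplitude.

The resulting statevector has amplitude sqrt(2)*I/2 on |011>, -sqrt(2)*I/2 on |111>, and 0 on every other basis state.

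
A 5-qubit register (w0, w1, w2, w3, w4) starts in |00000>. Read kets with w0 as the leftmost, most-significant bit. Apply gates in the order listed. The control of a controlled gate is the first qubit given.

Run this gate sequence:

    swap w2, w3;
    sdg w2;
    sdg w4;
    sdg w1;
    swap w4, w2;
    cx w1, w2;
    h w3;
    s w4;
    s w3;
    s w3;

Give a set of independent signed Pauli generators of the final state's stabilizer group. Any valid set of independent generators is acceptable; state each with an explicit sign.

One valid set of independent stabilizer generators is -IIIXI, +ZIIII, +IZIII, +IIZII, +IIIIZ (any independent generating set of the same group is equally correct).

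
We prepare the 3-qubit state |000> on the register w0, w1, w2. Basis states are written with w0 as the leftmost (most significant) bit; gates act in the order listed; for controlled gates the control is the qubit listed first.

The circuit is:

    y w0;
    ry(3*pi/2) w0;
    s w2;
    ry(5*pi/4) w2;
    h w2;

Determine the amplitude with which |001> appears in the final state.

The final state's coefficient on |001> equals I*sqrt(2 - sqrt(2))/4 + I*sqrt(sqrt(2) + 2)/4.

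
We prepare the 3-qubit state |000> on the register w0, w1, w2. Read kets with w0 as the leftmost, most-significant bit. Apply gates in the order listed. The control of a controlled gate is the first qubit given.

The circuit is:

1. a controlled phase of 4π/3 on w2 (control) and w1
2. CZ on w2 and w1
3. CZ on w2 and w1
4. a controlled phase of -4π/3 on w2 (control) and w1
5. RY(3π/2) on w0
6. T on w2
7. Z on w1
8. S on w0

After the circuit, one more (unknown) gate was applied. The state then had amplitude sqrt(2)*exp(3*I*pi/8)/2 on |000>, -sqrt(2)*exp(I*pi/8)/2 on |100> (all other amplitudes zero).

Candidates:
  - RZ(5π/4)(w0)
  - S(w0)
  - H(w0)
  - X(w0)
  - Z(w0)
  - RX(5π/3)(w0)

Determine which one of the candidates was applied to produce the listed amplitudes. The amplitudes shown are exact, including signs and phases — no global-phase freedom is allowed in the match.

The applied gate was RZ(5π/4)(w0).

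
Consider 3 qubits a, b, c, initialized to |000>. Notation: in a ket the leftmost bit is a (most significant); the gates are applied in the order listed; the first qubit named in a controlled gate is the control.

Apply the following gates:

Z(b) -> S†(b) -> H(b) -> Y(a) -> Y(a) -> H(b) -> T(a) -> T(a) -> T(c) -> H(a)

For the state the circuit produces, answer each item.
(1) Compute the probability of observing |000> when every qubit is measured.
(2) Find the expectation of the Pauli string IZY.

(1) The probability of measuring |000> is 1/2. Key observation: gates 3-6 undo each other exactly, leaving only the rest of the circuit to track.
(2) The observable IZY averages to 0.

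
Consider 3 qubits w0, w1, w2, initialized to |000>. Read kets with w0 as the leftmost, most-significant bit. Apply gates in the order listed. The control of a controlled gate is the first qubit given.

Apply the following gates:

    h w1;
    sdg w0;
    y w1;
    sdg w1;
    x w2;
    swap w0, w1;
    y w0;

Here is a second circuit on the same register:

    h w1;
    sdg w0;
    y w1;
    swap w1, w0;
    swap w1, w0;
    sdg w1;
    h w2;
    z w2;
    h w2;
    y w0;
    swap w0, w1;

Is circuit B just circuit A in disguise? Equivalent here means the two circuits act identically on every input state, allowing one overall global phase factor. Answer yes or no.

No, they are not equivalent — no single phase factor reconciles the two unitaries.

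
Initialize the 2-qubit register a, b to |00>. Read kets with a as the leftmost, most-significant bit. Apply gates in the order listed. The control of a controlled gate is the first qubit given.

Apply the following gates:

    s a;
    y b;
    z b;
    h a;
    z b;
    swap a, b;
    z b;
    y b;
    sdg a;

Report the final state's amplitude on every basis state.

The resulting statevector has amplitude 0 on |00>, 0 on |01>, sqrt(2)*I/2 on |10>, sqrt(2)*I/2 on |11>.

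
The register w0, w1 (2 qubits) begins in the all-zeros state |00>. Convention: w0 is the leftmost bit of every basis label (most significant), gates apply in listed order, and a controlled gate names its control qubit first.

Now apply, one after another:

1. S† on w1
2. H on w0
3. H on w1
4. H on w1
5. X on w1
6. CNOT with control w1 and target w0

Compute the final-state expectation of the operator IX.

The expectation value of IX is 0. Key observation: gates 3-4 undo each other exactly, leaving only the rest of the circuit to track.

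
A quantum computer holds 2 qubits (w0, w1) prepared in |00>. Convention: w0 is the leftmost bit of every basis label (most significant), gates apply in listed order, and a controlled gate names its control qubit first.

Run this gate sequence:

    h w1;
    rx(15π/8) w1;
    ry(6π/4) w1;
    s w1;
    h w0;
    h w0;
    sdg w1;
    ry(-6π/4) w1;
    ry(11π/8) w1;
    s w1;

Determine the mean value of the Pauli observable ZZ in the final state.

The observable ZZ averages to sqrt(sqrt(2) + 2)/2. Key observation: steps 3-8 multiply out to the identity, so the circuit reduces to the remaining gates.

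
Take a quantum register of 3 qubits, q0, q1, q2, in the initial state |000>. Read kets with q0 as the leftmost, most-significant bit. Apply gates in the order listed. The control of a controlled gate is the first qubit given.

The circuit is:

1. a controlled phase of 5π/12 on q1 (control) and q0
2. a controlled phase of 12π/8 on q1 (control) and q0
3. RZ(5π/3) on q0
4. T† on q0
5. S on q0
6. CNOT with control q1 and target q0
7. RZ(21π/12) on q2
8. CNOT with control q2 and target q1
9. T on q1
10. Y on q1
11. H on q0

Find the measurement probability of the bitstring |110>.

The probability of measuring |110> is 1/2.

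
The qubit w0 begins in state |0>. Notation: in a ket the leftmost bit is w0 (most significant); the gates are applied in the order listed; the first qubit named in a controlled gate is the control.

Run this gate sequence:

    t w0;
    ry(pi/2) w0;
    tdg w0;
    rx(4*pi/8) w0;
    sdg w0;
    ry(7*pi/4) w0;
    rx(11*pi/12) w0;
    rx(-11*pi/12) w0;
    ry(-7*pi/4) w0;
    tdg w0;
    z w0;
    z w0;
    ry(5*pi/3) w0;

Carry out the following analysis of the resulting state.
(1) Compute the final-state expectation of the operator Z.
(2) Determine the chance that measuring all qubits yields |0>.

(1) The expectation value of Z is -sqrt(3)/4 - sqrt(2)/4. Key observation: steps 6-9 multiply out to the identity, so the circuit reduces to the remaining gates.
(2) The probability of measuring |0> is -sqrt(3)/8 - sqrt(2)/8 + 1/2.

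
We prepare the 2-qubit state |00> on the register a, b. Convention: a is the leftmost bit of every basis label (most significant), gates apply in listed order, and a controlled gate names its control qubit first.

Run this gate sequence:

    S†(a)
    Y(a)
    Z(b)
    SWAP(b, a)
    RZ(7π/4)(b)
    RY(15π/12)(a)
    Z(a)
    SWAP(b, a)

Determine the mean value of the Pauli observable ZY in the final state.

In the final state, ZY has expectation 0.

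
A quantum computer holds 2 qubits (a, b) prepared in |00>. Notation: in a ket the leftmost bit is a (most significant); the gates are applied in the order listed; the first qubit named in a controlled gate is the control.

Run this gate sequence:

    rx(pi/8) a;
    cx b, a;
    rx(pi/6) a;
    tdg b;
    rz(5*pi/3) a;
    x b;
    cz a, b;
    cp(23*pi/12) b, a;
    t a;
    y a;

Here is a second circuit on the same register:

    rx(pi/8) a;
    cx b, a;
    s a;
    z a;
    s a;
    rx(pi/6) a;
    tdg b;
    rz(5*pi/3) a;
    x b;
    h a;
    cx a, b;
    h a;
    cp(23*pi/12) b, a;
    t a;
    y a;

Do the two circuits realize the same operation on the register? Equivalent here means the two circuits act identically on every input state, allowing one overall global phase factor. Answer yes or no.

No — the two circuits implement different unitaries, even allowing a global phase.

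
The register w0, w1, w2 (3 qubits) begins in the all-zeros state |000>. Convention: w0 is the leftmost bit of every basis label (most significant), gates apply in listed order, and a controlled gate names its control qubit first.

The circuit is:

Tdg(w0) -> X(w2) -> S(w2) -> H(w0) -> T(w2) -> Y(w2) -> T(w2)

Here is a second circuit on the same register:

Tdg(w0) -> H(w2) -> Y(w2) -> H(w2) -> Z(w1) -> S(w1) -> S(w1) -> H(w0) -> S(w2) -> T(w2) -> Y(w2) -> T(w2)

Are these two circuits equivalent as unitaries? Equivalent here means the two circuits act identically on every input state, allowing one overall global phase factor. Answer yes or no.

No: there is an input state on which the two circuits produce genuinely different outputs (not merely differing by a phase).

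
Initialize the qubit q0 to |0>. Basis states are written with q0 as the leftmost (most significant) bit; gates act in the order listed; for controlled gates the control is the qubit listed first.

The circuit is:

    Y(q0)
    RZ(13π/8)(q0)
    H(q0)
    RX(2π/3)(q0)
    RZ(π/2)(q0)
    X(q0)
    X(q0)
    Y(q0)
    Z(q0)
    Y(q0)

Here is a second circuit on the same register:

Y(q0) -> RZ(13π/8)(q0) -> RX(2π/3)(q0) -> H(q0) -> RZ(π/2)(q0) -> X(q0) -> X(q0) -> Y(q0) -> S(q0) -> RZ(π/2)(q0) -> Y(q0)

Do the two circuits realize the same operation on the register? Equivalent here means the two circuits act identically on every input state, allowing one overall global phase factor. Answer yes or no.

No, they are not equivalent — no single phase factor reconciles the two unitaries.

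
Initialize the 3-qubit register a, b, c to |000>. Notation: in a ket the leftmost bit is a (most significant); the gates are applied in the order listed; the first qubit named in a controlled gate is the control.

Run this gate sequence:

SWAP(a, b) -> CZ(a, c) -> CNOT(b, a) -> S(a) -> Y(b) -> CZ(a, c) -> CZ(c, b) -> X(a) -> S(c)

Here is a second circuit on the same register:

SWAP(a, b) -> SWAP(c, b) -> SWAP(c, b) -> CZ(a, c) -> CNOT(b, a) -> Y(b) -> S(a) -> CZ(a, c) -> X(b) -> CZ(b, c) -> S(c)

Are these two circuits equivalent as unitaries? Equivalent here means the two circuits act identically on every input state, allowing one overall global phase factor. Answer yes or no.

No: there is an input state on which the two circuits produce genuinely different outputs (not merely differing by a phase).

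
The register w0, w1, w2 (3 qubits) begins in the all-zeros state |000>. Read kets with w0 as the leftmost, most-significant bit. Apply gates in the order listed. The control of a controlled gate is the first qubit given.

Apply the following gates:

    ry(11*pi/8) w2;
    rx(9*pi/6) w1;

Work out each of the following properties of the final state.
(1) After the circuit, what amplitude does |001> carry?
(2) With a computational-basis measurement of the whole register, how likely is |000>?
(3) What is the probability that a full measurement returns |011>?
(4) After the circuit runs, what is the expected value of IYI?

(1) |001> carries amplitude -sqrt(2)*sin(5*pi/16)/2 in the final state.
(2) The probability of measuring |000> is 1/4 - sqrt(2 - sqrt(2))/8.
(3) A full measurement returns |011> with probability sqrt(2 - sqrt(2))/8 + 1/4.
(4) The expectation value of IYI is 1.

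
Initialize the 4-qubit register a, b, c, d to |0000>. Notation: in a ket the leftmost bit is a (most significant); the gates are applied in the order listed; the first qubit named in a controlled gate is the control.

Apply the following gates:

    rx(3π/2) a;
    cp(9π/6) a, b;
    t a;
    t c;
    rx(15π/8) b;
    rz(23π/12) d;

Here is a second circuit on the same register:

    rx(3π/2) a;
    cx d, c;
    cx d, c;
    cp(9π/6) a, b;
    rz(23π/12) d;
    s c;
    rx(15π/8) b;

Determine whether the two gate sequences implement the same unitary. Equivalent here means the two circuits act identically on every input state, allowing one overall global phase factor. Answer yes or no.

No — the two circuits implement different unitaries, even allowing a global phase.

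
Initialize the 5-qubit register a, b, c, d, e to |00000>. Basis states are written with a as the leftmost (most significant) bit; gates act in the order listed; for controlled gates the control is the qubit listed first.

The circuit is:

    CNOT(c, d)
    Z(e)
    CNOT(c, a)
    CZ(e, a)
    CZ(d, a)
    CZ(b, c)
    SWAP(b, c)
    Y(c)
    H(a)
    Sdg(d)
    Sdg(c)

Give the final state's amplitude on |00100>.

The amplitude on |00100> is sqrt(2)/2.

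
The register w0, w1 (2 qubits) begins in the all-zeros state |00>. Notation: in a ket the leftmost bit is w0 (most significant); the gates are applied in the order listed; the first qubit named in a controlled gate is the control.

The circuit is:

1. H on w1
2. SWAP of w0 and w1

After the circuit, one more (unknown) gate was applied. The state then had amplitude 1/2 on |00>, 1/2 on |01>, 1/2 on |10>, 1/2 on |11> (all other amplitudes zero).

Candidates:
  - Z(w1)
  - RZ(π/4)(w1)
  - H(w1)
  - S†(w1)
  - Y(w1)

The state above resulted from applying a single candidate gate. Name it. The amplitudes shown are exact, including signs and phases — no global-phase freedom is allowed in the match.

It was H(w1) that produced the state shown.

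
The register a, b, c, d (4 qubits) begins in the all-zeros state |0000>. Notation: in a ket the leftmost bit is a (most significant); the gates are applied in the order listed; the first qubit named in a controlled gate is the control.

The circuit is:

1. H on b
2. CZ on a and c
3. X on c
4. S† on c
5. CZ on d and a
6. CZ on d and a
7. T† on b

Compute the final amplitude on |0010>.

The final state's coefficient on |0010> equals -sqrt(2)*I/2. Key observation: steps 5-6 multiply out to the identity, so the circuit reduces to the remaining gates.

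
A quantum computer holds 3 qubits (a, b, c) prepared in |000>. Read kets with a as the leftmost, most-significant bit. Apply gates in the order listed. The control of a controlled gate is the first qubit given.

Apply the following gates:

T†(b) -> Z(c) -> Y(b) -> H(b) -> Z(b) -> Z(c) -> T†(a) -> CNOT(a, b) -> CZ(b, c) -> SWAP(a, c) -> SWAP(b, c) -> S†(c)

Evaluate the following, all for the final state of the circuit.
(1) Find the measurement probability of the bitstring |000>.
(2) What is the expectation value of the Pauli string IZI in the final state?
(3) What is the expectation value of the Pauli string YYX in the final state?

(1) A full measurement returns |000> with probability 1/2.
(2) The expectation value of IZI is 1.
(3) In the final state, YYX has expectation 0.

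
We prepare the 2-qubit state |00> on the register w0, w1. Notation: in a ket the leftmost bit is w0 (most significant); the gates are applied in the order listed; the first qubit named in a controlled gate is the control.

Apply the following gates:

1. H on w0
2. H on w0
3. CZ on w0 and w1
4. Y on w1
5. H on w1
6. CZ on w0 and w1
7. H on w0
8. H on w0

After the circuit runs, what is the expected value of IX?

The expectation value of IX is -1.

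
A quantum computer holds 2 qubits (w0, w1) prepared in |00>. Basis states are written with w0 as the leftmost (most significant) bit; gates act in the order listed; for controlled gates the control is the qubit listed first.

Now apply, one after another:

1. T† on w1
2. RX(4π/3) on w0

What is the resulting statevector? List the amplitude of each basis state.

The final amplitudes are -1/2 on |00>, 0 on |01>, -sqrt(3)*I/2 on |10>, 0 on |11>.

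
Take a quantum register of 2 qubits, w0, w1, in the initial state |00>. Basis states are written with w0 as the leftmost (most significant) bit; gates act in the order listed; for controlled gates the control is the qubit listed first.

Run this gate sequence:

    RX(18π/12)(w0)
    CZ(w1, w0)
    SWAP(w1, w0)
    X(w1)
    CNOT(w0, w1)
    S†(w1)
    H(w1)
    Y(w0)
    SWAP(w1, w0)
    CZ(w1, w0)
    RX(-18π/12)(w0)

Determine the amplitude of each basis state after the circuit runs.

After the circuit, the state carries amplitude 0 on |00>, -sqrt(2)*I/2 on |01>, 0 on |10>, sqrt(2)/2 on |11>.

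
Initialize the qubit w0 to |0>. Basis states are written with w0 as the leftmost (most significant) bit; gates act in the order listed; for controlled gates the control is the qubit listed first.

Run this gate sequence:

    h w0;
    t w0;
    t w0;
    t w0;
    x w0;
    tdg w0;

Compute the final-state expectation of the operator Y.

In the final state, Y has expectation 0.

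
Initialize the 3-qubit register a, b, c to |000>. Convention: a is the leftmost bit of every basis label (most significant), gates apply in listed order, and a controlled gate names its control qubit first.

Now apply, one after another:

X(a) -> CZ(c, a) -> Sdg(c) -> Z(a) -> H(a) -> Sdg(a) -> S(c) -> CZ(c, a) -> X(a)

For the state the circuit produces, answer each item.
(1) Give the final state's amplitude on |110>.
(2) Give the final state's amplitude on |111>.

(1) |110> carries amplitude 0 in the final state.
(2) The amplitude on |111> is 0.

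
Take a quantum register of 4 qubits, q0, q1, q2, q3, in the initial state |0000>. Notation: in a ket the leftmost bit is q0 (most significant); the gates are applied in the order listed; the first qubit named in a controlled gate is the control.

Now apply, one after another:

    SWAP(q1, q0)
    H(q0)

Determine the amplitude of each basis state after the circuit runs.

The resulting statevector has amplitude sqrt(2)/2 on |0000>, sqrt(2)/2 on |1000>, and 0 on every other basis state.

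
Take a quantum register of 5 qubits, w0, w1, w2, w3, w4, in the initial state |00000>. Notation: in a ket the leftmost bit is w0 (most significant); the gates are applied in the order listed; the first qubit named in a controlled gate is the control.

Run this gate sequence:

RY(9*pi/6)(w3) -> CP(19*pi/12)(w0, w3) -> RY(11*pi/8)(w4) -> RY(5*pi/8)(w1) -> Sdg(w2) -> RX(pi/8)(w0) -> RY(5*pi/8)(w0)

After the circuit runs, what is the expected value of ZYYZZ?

The expectation value of ZYYZZ is 0.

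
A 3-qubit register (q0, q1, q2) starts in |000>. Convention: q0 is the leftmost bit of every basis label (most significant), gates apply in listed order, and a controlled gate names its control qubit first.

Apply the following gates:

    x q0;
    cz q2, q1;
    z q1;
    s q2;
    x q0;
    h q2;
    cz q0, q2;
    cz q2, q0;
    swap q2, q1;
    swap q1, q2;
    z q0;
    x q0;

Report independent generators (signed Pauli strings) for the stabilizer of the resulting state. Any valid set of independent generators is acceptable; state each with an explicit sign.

The stabilizer group can be generated by +IIX, -ZII, +IZI, among other valid generating sets.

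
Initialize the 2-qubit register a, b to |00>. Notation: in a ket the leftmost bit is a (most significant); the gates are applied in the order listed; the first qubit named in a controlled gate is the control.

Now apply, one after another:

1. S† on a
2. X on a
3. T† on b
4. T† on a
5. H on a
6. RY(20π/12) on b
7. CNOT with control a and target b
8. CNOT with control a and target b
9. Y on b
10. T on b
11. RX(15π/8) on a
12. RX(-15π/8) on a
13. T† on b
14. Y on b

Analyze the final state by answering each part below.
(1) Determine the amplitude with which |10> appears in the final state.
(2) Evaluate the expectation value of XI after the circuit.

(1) |10> carries amplitude -sqrt(6)*exp(3*I*pi/4)/4 in the final state. Key observation: gates 9-14 undo each other exactly, leaving only the rest of the circuit to track.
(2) The observable XI averages to -1.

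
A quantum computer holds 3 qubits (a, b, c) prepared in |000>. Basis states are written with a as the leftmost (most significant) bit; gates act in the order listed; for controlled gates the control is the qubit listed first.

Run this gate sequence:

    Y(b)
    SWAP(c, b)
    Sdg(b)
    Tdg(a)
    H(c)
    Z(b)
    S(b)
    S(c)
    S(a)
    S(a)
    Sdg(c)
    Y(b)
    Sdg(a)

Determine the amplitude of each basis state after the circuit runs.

The final amplitudes are -sqrt(2)/2 on |010>, sqrt(2)/2 on |011>, and 0 on every other basis state.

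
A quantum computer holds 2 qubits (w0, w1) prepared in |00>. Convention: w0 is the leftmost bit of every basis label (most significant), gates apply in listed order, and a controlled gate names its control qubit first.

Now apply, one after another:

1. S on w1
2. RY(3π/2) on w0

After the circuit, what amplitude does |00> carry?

|00> carries amplitude -sqrt(2)/2 in the final state.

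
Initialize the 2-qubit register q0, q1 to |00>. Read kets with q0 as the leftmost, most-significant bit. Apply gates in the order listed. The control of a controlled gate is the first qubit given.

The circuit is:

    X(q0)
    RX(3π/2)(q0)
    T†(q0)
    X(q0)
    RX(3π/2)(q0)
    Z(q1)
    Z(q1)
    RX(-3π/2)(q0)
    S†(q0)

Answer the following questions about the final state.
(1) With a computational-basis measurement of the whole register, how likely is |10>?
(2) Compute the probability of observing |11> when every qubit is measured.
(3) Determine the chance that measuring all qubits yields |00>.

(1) The probability of measuring |10> is 1/2. Key observation: steps 5-8 multiply out to the identity, so the circuit reduces to the remaining gates.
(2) A full measurement returns |11> with probability 0.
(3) Outcome |00> occurs with probability 1/2.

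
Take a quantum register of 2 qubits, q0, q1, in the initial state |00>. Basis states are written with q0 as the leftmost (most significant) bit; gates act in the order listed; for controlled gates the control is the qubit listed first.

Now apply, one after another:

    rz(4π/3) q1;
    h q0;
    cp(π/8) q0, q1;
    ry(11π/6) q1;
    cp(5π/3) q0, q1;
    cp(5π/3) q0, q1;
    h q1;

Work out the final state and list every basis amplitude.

After the circuit, the state carries amplitude sqrt(2)*exp(I*pi/3)/4 on |00>, sqrt(6)*exp(I*pi/3)/4 on |01>, (sqrt(2) + sqrt(6) + (-sqrt(2) + sqrt(6))*exp(I*pi/3))*exp(I*pi/3)/8 on |10>, (sqrt(2) + sqrt(6) + (-sqrt(6) + sqrt(2))*exp(I*pi/3))*exp(I*pi/3)/8 on |11>.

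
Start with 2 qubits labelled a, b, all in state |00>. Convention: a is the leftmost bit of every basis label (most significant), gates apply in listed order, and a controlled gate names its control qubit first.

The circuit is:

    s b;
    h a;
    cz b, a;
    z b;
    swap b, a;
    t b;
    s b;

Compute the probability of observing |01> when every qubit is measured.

The probability of measuring |01> is 1/2.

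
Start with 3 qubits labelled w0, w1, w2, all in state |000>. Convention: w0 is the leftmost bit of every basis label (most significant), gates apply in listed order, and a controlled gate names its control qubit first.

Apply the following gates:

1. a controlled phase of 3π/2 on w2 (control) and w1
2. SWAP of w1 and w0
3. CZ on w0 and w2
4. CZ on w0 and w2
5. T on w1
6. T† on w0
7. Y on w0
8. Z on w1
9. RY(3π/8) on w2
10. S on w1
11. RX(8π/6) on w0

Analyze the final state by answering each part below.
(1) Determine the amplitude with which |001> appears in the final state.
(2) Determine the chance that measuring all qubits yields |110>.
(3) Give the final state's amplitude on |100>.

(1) |001> carries amplitude sqrt(3)*sin(3*pi/16)/2 in the final state. Key observation: gates 3-4 undo each other exactly, leaving only the rest of the circuit to track.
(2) The probability of measuring |110> is 0.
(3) The final state's coefficient on |100> equals -I*cos(3*pi/16)/2.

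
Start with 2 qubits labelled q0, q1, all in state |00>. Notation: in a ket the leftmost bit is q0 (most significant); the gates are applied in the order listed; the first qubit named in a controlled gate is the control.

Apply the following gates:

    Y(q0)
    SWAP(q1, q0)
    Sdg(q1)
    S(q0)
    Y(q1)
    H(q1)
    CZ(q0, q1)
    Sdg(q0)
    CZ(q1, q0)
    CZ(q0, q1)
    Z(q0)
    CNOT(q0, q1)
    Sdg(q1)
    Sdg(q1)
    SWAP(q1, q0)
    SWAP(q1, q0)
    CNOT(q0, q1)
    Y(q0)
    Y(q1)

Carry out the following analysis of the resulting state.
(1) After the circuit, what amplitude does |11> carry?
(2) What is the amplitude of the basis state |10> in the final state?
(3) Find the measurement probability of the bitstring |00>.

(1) The amplitude on |11> is sqrt(2)*I/2.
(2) The amplitude on |10> is sqrt(2)*I/2.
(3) The probability of measuring |00> is 0.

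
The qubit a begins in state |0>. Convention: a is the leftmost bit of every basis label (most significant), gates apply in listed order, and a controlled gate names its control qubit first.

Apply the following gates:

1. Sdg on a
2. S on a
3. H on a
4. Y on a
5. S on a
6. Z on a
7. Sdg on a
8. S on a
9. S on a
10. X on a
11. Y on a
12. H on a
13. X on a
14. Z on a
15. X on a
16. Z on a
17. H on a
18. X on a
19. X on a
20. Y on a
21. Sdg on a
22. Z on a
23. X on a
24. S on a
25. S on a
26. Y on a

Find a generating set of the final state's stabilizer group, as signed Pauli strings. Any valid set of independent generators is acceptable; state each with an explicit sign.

One valid set of independent stabilizer generators is -Y (any independent generating set of the same group is equally correct).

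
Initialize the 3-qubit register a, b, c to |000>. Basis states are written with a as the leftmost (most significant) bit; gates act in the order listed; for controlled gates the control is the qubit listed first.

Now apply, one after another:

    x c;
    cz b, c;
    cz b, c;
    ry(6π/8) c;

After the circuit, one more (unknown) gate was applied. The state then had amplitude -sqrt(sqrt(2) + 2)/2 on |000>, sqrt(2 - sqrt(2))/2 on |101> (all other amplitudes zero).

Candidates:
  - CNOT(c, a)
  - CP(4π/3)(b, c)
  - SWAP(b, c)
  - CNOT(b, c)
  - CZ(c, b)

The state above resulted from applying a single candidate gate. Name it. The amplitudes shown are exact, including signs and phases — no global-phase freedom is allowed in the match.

It was CNOT(c, a) that produced the state shown. Key observation: steps 2-3 multiply out to the identity, so the circuit reduces to the remaining gates.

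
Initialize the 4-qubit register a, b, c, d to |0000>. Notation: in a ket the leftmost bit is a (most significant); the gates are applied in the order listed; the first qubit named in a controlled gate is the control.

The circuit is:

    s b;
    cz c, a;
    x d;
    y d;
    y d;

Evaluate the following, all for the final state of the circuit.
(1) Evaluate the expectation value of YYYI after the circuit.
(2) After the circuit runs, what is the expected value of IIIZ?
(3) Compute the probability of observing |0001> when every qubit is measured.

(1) In the final state, YYYI has expectation 0.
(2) In the final state, IIIZ has expectation -1.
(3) Outcome |0001> occurs with probability 1.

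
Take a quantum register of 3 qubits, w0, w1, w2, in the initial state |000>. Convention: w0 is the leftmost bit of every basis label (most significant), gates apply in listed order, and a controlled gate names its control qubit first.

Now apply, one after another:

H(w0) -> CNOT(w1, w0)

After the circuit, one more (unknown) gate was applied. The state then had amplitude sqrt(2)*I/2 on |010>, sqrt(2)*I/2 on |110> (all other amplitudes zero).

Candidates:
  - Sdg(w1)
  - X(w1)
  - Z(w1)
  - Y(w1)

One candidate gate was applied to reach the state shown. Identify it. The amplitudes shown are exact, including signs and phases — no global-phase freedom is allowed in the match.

It was Y(w1) that produced the state shown.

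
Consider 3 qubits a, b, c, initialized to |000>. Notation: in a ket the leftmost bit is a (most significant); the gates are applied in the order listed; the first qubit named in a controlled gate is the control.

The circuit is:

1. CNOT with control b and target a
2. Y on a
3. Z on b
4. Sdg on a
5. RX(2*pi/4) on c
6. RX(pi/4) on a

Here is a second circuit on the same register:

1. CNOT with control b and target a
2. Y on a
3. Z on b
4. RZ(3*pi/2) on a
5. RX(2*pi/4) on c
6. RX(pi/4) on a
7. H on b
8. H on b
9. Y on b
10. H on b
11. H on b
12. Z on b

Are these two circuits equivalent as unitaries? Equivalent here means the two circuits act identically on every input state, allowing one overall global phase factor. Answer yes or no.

No — the two circuits implement different unitaries, even allowing a global phase.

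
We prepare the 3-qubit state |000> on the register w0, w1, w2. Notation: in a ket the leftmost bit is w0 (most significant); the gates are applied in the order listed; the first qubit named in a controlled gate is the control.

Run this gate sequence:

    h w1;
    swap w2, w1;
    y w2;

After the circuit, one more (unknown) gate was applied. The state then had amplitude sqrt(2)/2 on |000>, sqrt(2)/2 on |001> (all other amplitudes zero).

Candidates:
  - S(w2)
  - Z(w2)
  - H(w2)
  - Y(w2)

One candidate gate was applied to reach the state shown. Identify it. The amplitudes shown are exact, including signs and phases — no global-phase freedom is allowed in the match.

It was Y(w2) that produced the state shown.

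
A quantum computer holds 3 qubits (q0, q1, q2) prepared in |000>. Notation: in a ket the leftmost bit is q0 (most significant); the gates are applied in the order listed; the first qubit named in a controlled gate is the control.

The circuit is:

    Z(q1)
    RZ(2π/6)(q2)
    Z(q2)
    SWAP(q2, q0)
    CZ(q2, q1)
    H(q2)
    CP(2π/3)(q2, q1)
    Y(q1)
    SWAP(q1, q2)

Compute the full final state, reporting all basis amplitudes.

The resulting statevector has amplitude sqrt(2)*exp(I*pi/3)/2 on |001>, sqrt(2)*exp(I*pi/3)/2 on |011>, and 0 on every other basis state.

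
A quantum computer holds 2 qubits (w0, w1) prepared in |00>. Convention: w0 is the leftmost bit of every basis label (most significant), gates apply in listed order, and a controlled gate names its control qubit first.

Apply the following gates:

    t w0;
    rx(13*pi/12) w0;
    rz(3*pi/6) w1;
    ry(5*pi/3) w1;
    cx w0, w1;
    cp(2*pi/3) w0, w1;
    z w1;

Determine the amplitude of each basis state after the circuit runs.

The resulting statevector has amplitude (-sqrt(3*sqrt(2) + 6)/8 + 3*sqrt(2 - sqrt(2))/8)*exp(3*I*pi/4) on |00>, (-sqrt(sqrt(2) + 2)/8 + sqrt(6 - 3*sqrt(2))/8)*exp(3*I*pi/4) on |01>, (-sqrt(3*sqrt(2) + 6)/8 - sqrt(2 - sqrt(2))/8)*exp(I*pi/4) on |10>, (-3*sqrt(sqrt(2) + 2)/8 - sqrt(6 - 3*sqrt(2))/8)*exp(11*I*pi/12) on |11>.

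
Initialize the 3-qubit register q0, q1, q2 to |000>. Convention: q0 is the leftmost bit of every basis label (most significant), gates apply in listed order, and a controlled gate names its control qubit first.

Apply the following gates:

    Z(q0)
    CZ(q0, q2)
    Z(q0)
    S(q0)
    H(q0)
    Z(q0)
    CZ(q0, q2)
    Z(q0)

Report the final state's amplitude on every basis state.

After the circuit, the state carries amplitude sqrt(2)/2 on |000>, sqrt(2)/2 on |100>, and 0 on every other basis state.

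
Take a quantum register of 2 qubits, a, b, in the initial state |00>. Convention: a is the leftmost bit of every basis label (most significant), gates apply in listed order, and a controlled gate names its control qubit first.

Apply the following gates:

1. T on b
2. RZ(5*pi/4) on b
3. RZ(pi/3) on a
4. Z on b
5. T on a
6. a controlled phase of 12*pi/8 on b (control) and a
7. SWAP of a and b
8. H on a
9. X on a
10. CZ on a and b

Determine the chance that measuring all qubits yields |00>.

The probability of measuring |00> is 1/2.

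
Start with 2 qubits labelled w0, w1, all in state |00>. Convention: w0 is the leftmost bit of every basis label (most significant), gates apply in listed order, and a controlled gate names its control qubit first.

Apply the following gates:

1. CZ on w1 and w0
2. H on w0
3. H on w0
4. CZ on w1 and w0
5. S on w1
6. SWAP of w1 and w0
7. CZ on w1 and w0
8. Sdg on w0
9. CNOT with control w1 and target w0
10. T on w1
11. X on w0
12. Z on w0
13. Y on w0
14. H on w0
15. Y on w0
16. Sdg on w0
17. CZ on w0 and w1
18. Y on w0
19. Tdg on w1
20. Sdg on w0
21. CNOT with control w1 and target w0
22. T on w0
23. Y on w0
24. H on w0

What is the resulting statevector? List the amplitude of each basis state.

The resulting statevector has amplitude -exp(3*I*pi/4)/2 + I/2 on |00>, 0 on |01>, -I/2 - exp(3*I*pi/4)/2 on |10>, 0 on |11>. Key observation: steps 1-4 multiply out to the identity, so the circuit reduces to the remaining gates.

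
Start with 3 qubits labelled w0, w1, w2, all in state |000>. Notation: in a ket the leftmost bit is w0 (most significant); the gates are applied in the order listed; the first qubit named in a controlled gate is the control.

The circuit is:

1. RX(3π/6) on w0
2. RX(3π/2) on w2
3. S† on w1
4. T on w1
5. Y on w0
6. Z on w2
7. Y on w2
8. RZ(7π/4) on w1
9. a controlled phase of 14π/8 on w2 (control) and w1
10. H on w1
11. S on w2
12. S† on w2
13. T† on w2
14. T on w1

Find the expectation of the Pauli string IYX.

The observable IYX averages to -1/2.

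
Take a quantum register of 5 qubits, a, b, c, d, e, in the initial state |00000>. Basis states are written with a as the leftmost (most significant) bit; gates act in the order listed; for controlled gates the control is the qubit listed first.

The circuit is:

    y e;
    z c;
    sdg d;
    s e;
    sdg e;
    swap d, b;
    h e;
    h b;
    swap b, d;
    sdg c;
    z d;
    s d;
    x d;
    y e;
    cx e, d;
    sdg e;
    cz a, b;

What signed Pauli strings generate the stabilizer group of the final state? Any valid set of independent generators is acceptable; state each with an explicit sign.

The stabilizer group can be generated by +IIIYZ, +IIIZX, +ZIIII, +IZIII, +IIZII, among other valid generating sets.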